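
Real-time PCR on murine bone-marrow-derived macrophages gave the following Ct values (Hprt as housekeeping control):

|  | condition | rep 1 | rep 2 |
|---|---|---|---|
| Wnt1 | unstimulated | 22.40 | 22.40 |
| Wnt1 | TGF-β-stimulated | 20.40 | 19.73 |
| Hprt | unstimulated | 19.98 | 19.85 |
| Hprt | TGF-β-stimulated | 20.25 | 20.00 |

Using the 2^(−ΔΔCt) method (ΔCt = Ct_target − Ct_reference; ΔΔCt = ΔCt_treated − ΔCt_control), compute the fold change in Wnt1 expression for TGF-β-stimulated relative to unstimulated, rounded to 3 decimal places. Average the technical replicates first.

Mean Ct: Wnt1 unstimulated 22.400; Wnt1 TGF-β-stimulated 20.065; Hprt unstimulated 19.915; Hprt TGF-β-stimulated 20.125
ΔCt(unstimulated) = 22.400 − 19.915 = 2.485
ΔCt(TGF-β-stimulated) = 20.065 − 20.125 = -0.060
ΔΔCt = -0.060 − 2.485 = -2.545
Fold change = 2^(−(-2.545)) = 2^2.545 = 5.8361

5.836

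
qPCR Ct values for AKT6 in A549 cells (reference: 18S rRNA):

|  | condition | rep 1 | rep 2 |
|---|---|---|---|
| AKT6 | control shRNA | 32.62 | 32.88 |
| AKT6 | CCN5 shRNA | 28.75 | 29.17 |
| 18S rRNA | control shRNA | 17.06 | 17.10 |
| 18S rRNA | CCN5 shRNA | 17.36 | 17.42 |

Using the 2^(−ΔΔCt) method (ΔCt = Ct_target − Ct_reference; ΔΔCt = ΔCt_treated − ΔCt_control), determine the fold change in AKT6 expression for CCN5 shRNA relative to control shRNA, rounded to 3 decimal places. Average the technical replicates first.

Mean Ct: AKT6 control shRNA 32.750; AKT6 CCN5 shRNA 28.960; 18S rRNA control shRNA 17.080; 18S rRNA CCN5 shRNA 17.390
ΔCt(control shRNA) = 32.750 − 17.080 = 15.670
ΔCt(CCN5 shRNA) = 28.960 − 17.390 = 11.570
ΔΔCt = 11.570 − 15.670 = -4.100
Fold change = 2^(−(-4.100)) = 2^4.100 = 17.1484

17.148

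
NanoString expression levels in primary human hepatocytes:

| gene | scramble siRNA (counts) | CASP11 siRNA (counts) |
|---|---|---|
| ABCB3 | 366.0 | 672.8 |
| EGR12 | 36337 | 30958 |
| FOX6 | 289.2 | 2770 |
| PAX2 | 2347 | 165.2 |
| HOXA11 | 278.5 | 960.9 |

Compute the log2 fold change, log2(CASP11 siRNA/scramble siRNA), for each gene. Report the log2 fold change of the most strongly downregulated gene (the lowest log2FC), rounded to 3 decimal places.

log2(672.8/366.0) = 0.878  (ABCB3)
log2(30958/36337) = -0.231  (EGR12)
log2(2770/289.2) = 3.260  (FOX6)
log2(165.2/2347) = -3.829  (PAX2)
log2(960.9/278.5) = 1.787  (HOXA11)
PAX2 is most strongly downregulated.

-3.829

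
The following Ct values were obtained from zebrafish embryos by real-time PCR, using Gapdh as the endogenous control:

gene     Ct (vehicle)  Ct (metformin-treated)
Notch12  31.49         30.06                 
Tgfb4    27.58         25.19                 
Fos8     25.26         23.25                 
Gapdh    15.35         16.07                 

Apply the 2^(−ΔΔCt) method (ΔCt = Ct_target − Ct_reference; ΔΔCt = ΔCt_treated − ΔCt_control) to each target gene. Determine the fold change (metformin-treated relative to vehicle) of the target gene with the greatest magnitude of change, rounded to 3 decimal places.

8.634

Notch12: ΔΔCt = (30.06−16.07) − (31.49−15.35) = 13.99 − 16.14 = -2.15; fold change = 2^2.15 = 4.438
Tgfb4: ΔΔCt = (25.19−16.07) − (27.58−15.35) = 9.12 − 12.23 = -3.11; fold change = 2^3.11 = 8.634
Fos8: ΔΔCt = (23.25−16.07) − (25.26−15.35) = 7.18 − 9.91 = -2.73; fold change = 2^2.73 = 6.635
Tgfb4 has the largest |ΔΔCt| = 3.11.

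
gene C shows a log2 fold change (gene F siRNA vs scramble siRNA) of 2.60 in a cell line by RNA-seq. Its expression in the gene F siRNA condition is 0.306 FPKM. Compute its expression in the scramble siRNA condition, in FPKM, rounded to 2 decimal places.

0.05

Fold change = 2^(2.60) = 6.0629
scramble siRNA expression = 0.306 / 6.0629 = 0.05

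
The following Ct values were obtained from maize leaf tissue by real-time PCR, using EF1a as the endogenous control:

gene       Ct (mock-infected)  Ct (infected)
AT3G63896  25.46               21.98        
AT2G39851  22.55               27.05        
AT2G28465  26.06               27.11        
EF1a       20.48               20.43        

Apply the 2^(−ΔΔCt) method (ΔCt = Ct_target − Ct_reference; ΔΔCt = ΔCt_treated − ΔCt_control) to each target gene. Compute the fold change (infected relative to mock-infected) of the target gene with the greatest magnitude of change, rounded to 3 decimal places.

AT3G63896: ΔΔCt = (21.98−20.43) − (25.46−20.48) = 1.55 − 4.98 = -3.43; fold change = 2^3.43 = 10.778
AT2G39851: ΔΔCt = (27.05−20.43) − (22.55−20.48) = 6.62 − 2.07 = 4.55; fold change = 2^-4.55 = 0.043
AT2G28465: ΔΔCt = (27.11−20.43) − (26.06−20.48) = 6.68 − 5.58 = 1.10; fold change = 2^-1.10 = 0.467
AT2G39851 has the largest |ΔΔCt| = 4.55.

0.043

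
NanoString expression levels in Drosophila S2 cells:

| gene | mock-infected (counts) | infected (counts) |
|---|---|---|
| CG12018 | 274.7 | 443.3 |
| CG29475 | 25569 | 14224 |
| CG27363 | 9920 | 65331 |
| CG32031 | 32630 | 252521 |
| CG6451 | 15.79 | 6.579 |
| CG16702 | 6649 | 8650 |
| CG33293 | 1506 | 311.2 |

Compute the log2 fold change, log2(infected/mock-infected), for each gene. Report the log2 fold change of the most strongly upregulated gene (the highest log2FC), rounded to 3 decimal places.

2.952

log2(443.3/274.7) = 0.690  (CG12018)
log2(14224/25569) = -0.846  (CG29475)
log2(65331/9920) = 2.719  (CG27363)
log2(252521/32630) = 2.952  (CG32031)
log2(6.579/15.79) = -1.263  (CG6451)
log2(8650/6649) = 0.380  (CG16702)
log2(311.2/1506) = -2.275  (CG33293)
CG32031 is most strongly upregulated.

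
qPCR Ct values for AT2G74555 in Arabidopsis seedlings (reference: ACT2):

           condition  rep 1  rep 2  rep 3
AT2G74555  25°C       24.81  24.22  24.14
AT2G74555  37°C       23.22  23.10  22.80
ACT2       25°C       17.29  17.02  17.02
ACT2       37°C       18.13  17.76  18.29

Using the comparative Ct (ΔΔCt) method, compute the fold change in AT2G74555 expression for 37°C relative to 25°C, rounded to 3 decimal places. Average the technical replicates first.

4.925

Mean Ct: AT2G74555 25°C 24.390; AT2G74555 37°C 23.040; ACT2 25°C 17.110; ACT2 37°C 18.060
ΔCt(25°C) = 24.390 − 17.110 = 7.280
ΔCt(37°C) = 23.040 − 18.060 = 4.980
ΔΔCt = 4.980 − 7.280 = -2.300
Fold change = 2^(−(-2.300)) = 2^2.300 = 4.9246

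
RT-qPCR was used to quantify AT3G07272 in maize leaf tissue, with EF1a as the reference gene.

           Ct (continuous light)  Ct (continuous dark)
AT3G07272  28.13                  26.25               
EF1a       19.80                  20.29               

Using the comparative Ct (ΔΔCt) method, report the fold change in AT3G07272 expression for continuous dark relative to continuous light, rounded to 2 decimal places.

5.17

ΔCt(continuous light) = 28.130 − 19.800 = 8.330
ΔCt(continuous dark) = 26.250 − 20.290 = 5.960
ΔΔCt = 5.960 − 8.330 = -2.370
Fold change = 2^(−(-2.370)) = 2^2.370 = 5.169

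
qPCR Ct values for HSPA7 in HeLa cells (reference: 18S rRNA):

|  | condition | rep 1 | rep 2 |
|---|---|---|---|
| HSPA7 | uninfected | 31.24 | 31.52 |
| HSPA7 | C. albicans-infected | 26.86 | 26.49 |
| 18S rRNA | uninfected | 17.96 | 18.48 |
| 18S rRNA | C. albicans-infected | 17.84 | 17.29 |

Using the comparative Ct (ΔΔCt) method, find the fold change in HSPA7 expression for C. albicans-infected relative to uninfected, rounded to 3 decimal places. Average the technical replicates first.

16.564

Mean Ct: HSPA7 uninfected 31.380; HSPA7 C. albicans-infected 26.675; 18S rRNA uninfected 18.220; 18S rRNA C. albicans-infected 17.565
ΔCt(uninfected) = 31.380 − 18.220 = 13.160
ΔCt(C. albicans-infected) = 26.675 − 17.565 = 9.110
ΔΔCt = 9.110 − 13.160 = -4.050
Fold change = 2^(−(-4.050)) = 2^4.050 = 16.5642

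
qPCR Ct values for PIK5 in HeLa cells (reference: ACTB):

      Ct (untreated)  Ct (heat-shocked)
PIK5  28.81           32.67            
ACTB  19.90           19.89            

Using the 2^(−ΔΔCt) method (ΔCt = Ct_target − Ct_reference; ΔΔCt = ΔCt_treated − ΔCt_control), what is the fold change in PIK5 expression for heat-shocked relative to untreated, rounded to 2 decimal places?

0.07

ΔCt(untreated) = 28.810 − 19.900 = 8.910
ΔCt(heat-shocked) = 32.670 − 19.890 = 12.780
ΔΔCt = 12.780 − 8.910 = 3.870
Fold change = 2^(−3.870) = 0.068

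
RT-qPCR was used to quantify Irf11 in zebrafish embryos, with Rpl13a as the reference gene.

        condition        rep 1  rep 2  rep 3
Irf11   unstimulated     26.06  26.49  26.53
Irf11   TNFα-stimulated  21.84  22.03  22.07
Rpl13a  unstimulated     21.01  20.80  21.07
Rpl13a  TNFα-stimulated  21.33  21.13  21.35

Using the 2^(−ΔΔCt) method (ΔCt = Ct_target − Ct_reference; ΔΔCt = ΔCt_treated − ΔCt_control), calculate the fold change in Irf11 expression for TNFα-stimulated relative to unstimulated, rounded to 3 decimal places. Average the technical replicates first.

25.813

Mean Ct: Irf11 unstimulated 26.360; Irf11 TNFα-stimulated 21.980; Rpl13a unstimulated 20.960; Rpl13a TNFα-stimulated 21.270
ΔCt(unstimulated) = 26.360 − 20.960 = 5.400
ΔCt(TNFα-stimulated) = 21.980 − 21.270 = 0.710
ΔΔCt = 0.710 − 5.400 = -4.690
Fold change = 2^(−(-4.690)) = 2^4.690 = 25.8125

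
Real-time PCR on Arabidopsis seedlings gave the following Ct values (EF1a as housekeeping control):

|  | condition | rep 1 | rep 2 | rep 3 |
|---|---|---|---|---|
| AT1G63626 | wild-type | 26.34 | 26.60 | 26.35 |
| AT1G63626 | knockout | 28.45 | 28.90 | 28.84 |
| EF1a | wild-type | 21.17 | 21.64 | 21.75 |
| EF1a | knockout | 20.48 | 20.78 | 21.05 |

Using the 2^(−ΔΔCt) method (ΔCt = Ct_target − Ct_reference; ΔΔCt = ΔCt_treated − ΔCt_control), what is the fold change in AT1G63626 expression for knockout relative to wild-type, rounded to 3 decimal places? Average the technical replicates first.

0.121

Mean Ct: AT1G63626 wild-type 26.430; AT1G63626 knockout 28.730; EF1a wild-type 21.520; EF1a knockout 20.770
ΔCt(wild-type) = 26.430 − 21.520 = 4.910
ΔCt(knockout) = 28.730 − 20.770 = 7.960
ΔΔCt = 7.960 − 4.910 = 3.050
Fold change = 2^(−3.050) = 0.1207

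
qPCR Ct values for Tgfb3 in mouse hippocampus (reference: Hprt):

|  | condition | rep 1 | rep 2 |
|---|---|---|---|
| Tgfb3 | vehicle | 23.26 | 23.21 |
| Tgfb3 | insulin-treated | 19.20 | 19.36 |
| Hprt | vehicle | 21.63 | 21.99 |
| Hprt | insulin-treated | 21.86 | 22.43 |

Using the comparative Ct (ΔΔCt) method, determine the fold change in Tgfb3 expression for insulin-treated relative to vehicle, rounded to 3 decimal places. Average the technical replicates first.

Mean Ct: Tgfb3 vehicle 23.235; Tgfb3 insulin-treated 19.280; Hprt vehicle 21.810; Hprt insulin-treated 22.145
ΔCt(vehicle) = 23.235 − 21.810 = 1.425
ΔCt(insulin-treated) = 19.280 − 22.145 = -2.865
ΔΔCt = -2.865 − 1.425 = -4.290
Fold change = 2^(−(-4.290)) = 2^4.290 = 19.5622

19.562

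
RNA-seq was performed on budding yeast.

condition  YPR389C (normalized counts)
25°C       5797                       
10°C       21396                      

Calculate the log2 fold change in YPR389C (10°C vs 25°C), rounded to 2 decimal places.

1.88

Fold change = 21396 / 5797 = 3.6909
log2(3.6909) = 1.884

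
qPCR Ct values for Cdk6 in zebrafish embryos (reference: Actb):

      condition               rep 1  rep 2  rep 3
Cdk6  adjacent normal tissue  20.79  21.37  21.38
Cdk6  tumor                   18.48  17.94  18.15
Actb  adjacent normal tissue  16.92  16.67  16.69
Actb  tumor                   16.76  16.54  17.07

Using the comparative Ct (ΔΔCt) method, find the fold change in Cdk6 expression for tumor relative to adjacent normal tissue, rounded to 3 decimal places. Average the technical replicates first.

8.112

Mean Ct: Cdk6 adjacent normal tissue 21.180; Cdk6 tumor 18.190; Actb adjacent normal tissue 16.760; Actb tumor 16.790
ΔCt(adjacent normal tissue) = 21.180 − 16.760 = 4.420
ΔCt(tumor) = 18.190 − 16.790 = 1.400
ΔΔCt = 1.400 − 4.420 = -3.020
Fold change = 2^(−(-3.020)) = 2^3.020 = 8.1117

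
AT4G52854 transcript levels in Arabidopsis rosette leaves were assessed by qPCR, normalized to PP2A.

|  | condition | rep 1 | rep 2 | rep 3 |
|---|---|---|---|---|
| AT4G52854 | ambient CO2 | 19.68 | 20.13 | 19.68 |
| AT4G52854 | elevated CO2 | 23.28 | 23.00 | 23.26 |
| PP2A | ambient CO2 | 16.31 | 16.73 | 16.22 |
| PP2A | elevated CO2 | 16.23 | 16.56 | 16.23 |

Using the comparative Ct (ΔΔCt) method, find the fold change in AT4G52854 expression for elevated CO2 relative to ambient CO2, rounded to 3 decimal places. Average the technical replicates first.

Mean Ct: AT4G52854 ambient CO2 19.830; AT4G52854 elevated CO2 23.180; PP2A ambient CO2 16.420; PP2A elevated CO2 16.340
ΔCt(ambient CO2) = 19.830 − 16.420 = 3.410
ΔCt(elevated CO2) = 23.180 − 16.340 = 6.840
ΔΔCt = 6.840 − 3.410 = 3.430
Fold change = 2^(−3.430) = 0.0928

0.093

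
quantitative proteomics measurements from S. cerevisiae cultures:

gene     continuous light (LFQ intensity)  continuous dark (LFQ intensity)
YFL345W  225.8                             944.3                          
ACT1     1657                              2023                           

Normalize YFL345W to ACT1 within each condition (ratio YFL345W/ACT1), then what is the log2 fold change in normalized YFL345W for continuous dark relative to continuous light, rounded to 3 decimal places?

YFL345W/ACT1 (continuous light) = 225.8 / 1657 = 0.13627
YFL345W/ACT1 (continuous dark) = 944.3 / 2023 = 0.46678
Fold change = 0.46678 / 0.13627 = 3.4254
log2(3.4254) = 1.7763

1.776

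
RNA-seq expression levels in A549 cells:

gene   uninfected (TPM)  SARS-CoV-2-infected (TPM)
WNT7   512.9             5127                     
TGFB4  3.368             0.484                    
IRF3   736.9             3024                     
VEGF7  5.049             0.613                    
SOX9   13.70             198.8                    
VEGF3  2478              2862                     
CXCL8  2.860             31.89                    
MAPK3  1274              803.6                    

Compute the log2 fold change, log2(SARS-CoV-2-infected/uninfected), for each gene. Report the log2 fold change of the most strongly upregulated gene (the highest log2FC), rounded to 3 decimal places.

log2(5127/512.9) = 3.321  (WNT7)
log2(0.484/3.368) = -2.799  (TGFB4)
log2(3024/736.9) = 2.037  (IRF3)
log2(0.613/5.049) = -3.042  (VEGF7)
log2(198.8/13.70) = 3.859  (SOX9)
log2(2862/2478) = 0.208  (VEGF3)
log2(31.89/2.860) = 3.479  (CXCL8)
log2(803.6/1274) = -0.665  (MAPK3)
SOX9 is most strongly upregulated.

3.859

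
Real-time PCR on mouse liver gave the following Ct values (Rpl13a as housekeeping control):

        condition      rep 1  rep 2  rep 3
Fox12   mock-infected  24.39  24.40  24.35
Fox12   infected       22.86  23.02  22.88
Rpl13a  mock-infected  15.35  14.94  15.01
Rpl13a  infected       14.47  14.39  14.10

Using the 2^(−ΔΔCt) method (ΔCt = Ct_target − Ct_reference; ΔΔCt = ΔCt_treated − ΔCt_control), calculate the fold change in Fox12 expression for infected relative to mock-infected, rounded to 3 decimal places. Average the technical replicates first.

Mean Ct: Fox12 mock-infected 24.380; Fox12 infected 22.920; Rpl13a mock-infected 15.100; Rpl13a infected 14.320
ΔCt(mock-infected) = 24.380 − 15.100 = 9.280
ΔCt(infected) = 22.920 − 14.320 = 8.600
ΔΔCt = 8.600 − 9.280 = -0.680
Fold change = 2^(−(-0.680)) = 2^0.680 = 1.6021

1.602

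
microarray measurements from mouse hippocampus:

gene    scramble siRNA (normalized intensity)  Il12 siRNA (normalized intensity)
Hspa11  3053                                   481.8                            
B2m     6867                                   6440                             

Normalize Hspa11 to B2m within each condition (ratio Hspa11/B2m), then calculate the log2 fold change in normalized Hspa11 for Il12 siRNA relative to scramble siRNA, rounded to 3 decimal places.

-2.571

Hspa11/B2m (scramble siRNA) = 3053 / 6867 = 0.44459
Hspa11/B2m (Il12 siRNA) = 481.8 / 6440 = 0.074814
Fold change = 0.074814 / 0.44459 = 0.1683
log2(0.1683) = -2.5711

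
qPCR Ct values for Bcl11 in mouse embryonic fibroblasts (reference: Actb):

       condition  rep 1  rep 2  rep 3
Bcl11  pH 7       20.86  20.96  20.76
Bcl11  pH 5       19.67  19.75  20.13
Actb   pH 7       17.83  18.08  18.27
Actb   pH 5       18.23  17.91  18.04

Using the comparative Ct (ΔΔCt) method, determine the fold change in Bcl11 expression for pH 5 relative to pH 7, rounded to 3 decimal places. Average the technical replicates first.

2.014

Mean Ct: Bcl11 pH 7 20.860; Bcl11 pH 5 19.850; Actb pH 7 18.060; Actb pH 5 18.060
ΔCt(pH 7) = 20.860 − 18.060 = 2.800
ΔCt(pH 5) = 19.850 − 18.060 = 1.790
ΔΔCt = 1.790 − 2.800 = -1.010
Fold change = 2^(−(-1.010)) = 2^1.010 = 2.0139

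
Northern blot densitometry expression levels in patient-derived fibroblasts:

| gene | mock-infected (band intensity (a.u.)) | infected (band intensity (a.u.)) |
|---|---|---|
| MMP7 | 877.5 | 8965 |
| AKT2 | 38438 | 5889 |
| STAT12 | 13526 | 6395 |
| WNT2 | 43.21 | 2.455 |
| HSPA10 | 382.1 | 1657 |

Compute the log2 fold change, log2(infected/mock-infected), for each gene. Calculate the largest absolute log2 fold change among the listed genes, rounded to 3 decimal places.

4.138

log2(8965/877.5) = 3.353  (MMP7)
log2(5889/38438) = -2.706  (AKT2)
log2(6395/13526) = -1.081  (STAT12)
log2(2.455/43.21) = -4.138  (WNT2)
log2(1657/382.1) = 2.117  (HSPA10)
The largest magnitude belongs to WNT2.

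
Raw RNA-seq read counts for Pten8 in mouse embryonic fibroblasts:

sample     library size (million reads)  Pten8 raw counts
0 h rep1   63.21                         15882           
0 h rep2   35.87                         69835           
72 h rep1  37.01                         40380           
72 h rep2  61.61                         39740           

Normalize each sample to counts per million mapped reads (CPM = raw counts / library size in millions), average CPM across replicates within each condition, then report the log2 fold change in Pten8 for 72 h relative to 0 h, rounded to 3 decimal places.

-0.340

CPM(0 h rep1) = 15882 / 63.21 = 251.2577
CPM(0 h rep2) = 69835 / 35.87 = 1946.8916
CPM(72 h rep1) = 40380 / 37.01 = 1091.0565
CPM(72 h rep2) = 39740 / 61.61 = 645.0252
mean CPM(0 h) = 1099.0746; mean CPM(72 h) = 868.0408
Fold change = 868.0408 / 1099.0746 = 0.78979
log2(0.78979) = -0.3405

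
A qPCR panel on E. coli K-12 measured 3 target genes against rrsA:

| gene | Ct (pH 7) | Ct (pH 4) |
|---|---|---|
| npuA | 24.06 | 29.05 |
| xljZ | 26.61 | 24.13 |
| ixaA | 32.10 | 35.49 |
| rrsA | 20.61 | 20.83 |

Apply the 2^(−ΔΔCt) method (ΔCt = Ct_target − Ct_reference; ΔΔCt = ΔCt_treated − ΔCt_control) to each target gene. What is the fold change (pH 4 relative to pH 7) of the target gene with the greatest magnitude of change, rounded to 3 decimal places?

npuA: ΔΔCt = (29.05−20.83) − (24.06−20.61) = 8.22 − 3.45 = 4.77; fold change = 2^-4.77 = 0.037
xljZ: ΔΔCt = (24.13−20.83) − (26.61−20.61) = 3.30 − 6.00 = -2.70; fold change = 2^2.70 = 6.498
ixaA: ΔΔCt = (35.49−20.83) − (32.10−20.61) = 14.66 − 11.49 = 3.17; fold change = 2^-3.17 = 0.111
npuA has the largest |ΔΔCt| = 4.77.

0.037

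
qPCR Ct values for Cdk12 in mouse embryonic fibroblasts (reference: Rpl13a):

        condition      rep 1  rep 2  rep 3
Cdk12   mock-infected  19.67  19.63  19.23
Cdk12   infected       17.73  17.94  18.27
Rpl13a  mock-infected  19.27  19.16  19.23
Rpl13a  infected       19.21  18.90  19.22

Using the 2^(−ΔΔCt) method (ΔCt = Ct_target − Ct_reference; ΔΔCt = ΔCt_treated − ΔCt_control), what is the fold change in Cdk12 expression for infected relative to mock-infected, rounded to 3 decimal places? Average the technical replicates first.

Mean Ct: Cdk12 mock-infected 19.510; Cdk12 infected 17.980; Rpl13a mock-infected 19.220; Rpl13a infected 19.110
ΔCt(mock-infected) = 19.510 − 19.220 = 0.290
ΔCt(infected) = 17.980 − 19.110 = -1.130
ΔΔCt = -1.130 − 0.290 = -1.420
Fold change = 2^(−(-1.420)) = 2^1.420 = 2.6759

2.676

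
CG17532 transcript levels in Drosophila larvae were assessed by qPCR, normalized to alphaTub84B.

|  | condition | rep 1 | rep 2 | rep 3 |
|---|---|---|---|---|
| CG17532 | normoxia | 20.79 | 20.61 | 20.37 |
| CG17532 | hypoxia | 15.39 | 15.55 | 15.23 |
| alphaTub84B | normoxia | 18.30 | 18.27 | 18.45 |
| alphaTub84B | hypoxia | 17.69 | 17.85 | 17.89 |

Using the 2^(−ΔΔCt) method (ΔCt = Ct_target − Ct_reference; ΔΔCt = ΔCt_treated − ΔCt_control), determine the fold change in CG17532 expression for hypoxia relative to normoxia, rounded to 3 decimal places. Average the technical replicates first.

25.457

Mean Ct: CG17532 normoxia 20.590; CG17532 hypoxia 15.390; alphaTub84B normoxia 18.340; alphaTub84B hypoxia 17.810
ΔCt(normoxia) = 20.590 − 18.340 = 2.250
ΔCt(hypoxia) = 15.390 − 17.810 = -2.420
ΔΔCt = -2.420 − 2.250 = -4.670
Fold change = 2^(−(-4.670)) = 2^4.670 = 25.4572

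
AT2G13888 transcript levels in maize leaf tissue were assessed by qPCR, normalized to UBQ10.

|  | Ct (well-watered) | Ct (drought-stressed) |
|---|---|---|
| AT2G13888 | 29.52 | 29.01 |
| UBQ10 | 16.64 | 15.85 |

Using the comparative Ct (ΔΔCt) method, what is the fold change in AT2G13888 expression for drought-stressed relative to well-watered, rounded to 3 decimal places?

ΔCt(well-watered) = 29.520 − 16.640 = 12.880
ΔCt(drought-stressed) = 29.010 − 15.850 = 13.160
ΔΔCt = 13.160 − 12.880 = 0.280
Fold change = 2^(−0.280) = 0.8236

0.824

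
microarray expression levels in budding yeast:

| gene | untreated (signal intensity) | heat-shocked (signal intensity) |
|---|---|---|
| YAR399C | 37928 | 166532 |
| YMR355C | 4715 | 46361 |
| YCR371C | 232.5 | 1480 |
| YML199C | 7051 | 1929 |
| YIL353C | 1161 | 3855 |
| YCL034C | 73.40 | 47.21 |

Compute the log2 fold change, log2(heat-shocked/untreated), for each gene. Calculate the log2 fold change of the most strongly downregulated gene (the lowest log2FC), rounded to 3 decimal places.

-1.870

log2(166532/37928) = 2.134  (YAR399C)
log2(46361/4715) = 3.298  (YMR355C)
log2(1480/232.5) = 2.670  (YCR371C)
log2(1929/7051) = -1.870  (YML199C)
log2(3855/1161) = 1.731  (YIL353C)
log2(47.21/73.40) = -0.637  (YCL034C)
YML199C is most strongly downregulated.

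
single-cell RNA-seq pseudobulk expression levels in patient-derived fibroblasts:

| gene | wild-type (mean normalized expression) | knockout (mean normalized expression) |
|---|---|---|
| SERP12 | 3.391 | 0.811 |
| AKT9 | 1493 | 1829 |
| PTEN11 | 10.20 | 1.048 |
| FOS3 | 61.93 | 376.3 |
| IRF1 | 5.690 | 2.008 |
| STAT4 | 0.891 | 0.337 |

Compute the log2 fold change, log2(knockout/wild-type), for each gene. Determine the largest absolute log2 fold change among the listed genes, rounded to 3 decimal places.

3.283

log2(0.811/3.391) = -2.064  (SERP12)
log2(1829/1493) = 0.293  (AKT9)
log2(1.048/10.20) = -3.283  (PTEN11)
log2(376.3/61.93) = 2.603  (FOS3)
log2(2.008/5.690) = -1.503  (IRF1)
log2(0.337/0.891) = -1.403  (STAT4)
The largest magnitude belongs to PTEN11.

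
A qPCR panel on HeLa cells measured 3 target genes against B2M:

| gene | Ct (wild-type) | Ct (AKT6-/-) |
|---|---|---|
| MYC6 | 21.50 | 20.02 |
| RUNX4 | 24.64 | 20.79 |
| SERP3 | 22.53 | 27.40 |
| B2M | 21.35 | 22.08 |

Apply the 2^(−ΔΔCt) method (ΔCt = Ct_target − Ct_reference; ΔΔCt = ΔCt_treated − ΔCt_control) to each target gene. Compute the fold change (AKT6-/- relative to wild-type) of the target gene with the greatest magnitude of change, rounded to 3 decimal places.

23.918

MYC6: ΔΔCt = (20.02−22.08) − (21.50−21.35) = -2.06 − 0.15 = -2.21; fold change = 2^2.21 = 4.627
RUNX4: ΔΔCt = (20.79−22.08) − (24.64−21.35) = -1.29 − 3.29 = -4.58; fold change = 2^4.58 = 23.918
SERP3: ΔΔCt = (27.40−22.08) − (22.53−21.35) = 5.32 − 1.18 = 4.14; fold change = 2^-4.14 = 0.057
RUNX4 has the largest |ΔΔCt| = 4.58.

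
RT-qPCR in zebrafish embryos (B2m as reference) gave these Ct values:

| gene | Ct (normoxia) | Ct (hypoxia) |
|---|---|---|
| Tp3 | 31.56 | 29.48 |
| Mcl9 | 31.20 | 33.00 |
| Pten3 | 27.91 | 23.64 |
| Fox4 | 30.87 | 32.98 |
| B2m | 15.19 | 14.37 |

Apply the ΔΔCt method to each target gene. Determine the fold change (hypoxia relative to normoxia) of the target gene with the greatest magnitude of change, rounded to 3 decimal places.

10.928

Tp3: ΔΔCt = (29.48−14.37) − (31.56−15.19) = 15.11 − 16.37 = -1.26; fold change = 2^1.26 = 2.395
Mcl9: ΔΔCt = (33.00−14.37) − (31.20−15.19) = 18.63 − 16.01 = 2.62; fold change = 2^-2.62 = 0.163
Pten3: ΔΔCt = (23.64−14.37) − (27.91−15.19) = 9.27 − 12.72 = -3.45; fold change = 2^3.45 = 10.928
Fox4: ΔΔCt = (32.98−14.37) − (30.87−15.19) = 18.61 − 15.68 = 2.93; fold change = 2^-2.93 = 0.131
Pten3 has the largest |ΔΔCt| = 3.45.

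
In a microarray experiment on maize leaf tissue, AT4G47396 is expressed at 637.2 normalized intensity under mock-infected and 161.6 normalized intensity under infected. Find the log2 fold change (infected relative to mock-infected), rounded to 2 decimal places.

Fold change = 161.6 / 637.2 = 0.2536
log2(0.2536) = -1.979

-1.98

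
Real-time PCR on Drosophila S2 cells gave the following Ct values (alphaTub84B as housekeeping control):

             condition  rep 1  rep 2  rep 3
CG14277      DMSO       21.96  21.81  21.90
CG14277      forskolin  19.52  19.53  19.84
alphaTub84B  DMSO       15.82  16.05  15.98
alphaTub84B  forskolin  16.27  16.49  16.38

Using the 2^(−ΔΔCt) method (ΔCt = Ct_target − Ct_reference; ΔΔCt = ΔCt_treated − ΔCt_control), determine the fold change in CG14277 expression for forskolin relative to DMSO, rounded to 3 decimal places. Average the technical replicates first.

6.453

Mean Ct: CG14277 DMSO 21.890; CG14277 forskolin 19.630; alphaTub84B DMSO 15.950; alphaTub84B forskolin 16.380
ΔCt(DMSO) = 21.890 − 15.950 = 5.940
ΔCt(forskolin) = 19.630 − 16.380 = 3.250
ΔΔCt = 3.250 − 5.940 = -2.690
Fold change = 2^(−(-2.690)) = 2^2.690 = 6.4531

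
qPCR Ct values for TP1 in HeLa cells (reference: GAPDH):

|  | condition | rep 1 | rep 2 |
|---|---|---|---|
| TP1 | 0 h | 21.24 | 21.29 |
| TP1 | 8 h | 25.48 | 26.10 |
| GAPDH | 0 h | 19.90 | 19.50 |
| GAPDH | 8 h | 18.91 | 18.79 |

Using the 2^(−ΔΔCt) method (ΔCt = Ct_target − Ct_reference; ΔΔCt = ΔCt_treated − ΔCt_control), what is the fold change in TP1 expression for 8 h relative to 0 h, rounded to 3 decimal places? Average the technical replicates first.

0.024

Mean Ct: TP1 0 h 21.265; TP1 8 h 25.790; GAPDH 0 h 19.700; GAPDH 8 h 18.850
ΔCt(0 h) = 21.265 − 19.700 = 1.565
ΔCt(8 h) = 25.790 − 18.850 = 6.940
ΔΔCt = 6.940 − 1.565 = 5.375
Fold change = 2^(−5.375) = 0.0241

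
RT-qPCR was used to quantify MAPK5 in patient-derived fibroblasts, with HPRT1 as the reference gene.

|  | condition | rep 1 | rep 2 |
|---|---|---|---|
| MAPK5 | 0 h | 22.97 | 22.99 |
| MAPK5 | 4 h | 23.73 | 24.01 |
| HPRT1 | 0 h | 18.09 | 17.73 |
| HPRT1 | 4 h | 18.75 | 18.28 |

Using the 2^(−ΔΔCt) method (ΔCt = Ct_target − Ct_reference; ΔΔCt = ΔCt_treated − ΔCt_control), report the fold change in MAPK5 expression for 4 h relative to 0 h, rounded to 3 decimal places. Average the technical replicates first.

Mean Ct: MAPK5 0 h 22.980; MAPK5 4 h 23.870; HPRT1 0 h 17.910; HPRT1 4 h 18.515
ΔCt(0 h) = 22.980 − 17.910 = 5.070
ΔCt(4 h) = 23.870 − 18.515 = 5.355
ΔΔCt = 5.355 − 5.070 = 0.285
Fold change = 2^(−0.285) = 0.8207

0.821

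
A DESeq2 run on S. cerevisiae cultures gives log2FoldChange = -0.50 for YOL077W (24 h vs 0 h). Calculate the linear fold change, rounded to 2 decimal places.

0.71

Fold change = 2^(-0.50) = 0.707
That is, YOL077W drops to 70.7% of the 0 h level.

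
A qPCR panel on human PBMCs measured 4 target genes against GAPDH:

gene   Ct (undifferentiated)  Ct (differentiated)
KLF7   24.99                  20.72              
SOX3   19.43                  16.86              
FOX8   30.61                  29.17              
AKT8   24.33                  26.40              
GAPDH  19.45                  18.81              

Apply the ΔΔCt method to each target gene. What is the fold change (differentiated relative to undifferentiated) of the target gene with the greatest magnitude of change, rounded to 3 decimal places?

12.381

KLF7: ΔΔCt = (20.72−18.81) − (24.99−19.45) = 1.91 − 5.54 = -3.63; fold change = 2^3.63 = 12.381
SOX3: ΔΔCt = (16.86−18.81) − (19.43−19.45) = -1.95 − (-0.02) = -1.93; fold change = 2^1.93 = 3.811
FOX8: ΔΔCt = (29.17−18.81) − (30.61−19.45) = 10.36 − 11.16 = -0.80; fold change = 2^0.80 = 1.741
AKT8: ΔΔCt = (26.40−18.81) − (24.33−19.45) = 7.59 − 4.88 = 2.71; fold change = 2^-2.71 = 0.153
KLF7 has the largest |ΔΔCt| = 3.63.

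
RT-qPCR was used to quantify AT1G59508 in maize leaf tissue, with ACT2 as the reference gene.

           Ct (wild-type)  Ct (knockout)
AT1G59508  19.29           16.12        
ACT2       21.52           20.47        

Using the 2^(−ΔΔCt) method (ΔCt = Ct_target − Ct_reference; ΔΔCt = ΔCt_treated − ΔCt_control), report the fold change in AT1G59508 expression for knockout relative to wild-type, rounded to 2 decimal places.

4.35

ΔCt(wild-type) = 19.290 − 21.520 = -2.230
ΔCt(knockout) = 16.120 − 20.470 = -4.350
ΔΔCt = -4.350 − (-2.230) = -2.120
Fold change = 2^(−(-2.120)) = 2^2.120 = 4.347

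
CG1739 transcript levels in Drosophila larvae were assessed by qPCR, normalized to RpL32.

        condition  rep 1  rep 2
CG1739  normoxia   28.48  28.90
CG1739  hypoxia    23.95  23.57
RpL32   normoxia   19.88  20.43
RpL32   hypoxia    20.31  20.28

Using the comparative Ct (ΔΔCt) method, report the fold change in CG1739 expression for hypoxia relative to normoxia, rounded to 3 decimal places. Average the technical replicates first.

33.591

Mean Ct: CG1739 normoxia 28.690; CG1739 hypoxia 23.760; RpL32 normoxia 20.155; RpL32 hypoxia 20.295
ΔCt(normoxia) = 28.690 − 20.155 = 8.535
ΔCt(hypoxia) = 23.760 − 20.295 = 3.465
ΔΔCt = 3.465 − 8.535 = -5.070
Fold change = 2^(−(-5.070)) = 2^5.070 = 33.5909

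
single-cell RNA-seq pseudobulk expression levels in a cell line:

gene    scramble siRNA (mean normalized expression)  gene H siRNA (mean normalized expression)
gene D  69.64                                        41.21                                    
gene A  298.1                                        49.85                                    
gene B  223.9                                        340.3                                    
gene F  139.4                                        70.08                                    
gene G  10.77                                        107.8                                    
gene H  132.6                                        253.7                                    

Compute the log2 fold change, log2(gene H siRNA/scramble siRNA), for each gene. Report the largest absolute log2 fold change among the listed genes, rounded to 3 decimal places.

log2(41.21/69.64) = -0.757  (gene D)
log2(49.85/298.1) = -2.580  (gene A)
log2(340.3/223.9) = 0.604  (gene B)
log2(70.08/139.4) = -0.992  (gene F)
log2(107.8/10.77) = 3.323  (gene G)
log2(253.7/132.6) = 0.936  (gene H)
The largest magnitude belongs to gene G.

3.323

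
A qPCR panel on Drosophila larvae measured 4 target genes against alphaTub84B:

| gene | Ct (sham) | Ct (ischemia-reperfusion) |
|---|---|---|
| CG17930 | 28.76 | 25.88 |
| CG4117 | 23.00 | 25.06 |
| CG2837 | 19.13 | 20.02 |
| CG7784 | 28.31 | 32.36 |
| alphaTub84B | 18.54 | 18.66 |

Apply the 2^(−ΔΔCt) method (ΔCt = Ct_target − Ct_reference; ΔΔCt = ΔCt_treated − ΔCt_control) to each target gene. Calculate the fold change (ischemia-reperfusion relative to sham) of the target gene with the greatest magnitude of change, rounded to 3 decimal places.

0.066

CG17930: ΔΔCt = (25.88−18.66) − (28.76−18.54) = 7.22 − 10.22 = -3.00; fold change = 2^3.00 = 8.000
CG4117: ΔΔCt = (25.06−18.66) − (23.00−18.54) = 6.40 − 4.46 = 1.94; fold change = 2^-1.94 = 0.261
CG2837: ΔΔCt = (20.02−18.66) − (19.13−18.54) = 1.36 − 0.59 = 0.77; fold change = 2^-0.77 = 0.586
CG7784: ΔΔCt = (32.36−18.66) − (28.31−18.54) = 13.70 − 9.77 = 3.93; fold change = 2^-3.93 = 0.066
CG7784 has the largest |ΔΔCt| = 3.93.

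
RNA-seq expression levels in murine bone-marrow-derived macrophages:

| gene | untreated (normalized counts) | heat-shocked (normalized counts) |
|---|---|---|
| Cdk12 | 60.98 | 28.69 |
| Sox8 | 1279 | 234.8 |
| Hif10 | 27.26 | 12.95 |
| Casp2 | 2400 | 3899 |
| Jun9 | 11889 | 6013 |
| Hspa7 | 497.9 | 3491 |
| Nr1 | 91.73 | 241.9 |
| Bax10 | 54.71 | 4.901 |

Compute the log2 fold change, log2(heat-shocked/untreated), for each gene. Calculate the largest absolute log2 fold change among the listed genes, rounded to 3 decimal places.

log2(28.69/60.98) = -1.088  (Cdk12)
log2(234.8/1279) = -2.446  (Sox8)
log2(12.95/27.26) = -1.074  (Hif10)
log2(3899/2400) = 0.700  (Casp2)
log2(6013/11889) = -0.983  (Jun9)
log2(3491/497.9) = 2.810  (Hspa7)
log2(241.9/91.73) = 1.399  (Nr1)
log2(4.901/54.71) = -3.481  (Bax10)
The largest magnitude belongs to Bax10.

3.481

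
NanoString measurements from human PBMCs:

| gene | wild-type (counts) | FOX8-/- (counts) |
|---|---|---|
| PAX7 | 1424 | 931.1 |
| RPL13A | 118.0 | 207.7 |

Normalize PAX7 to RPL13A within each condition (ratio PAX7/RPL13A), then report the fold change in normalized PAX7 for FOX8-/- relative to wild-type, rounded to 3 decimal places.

0.371

PAX7/RPL13A (wild-type) = 1424 / 118.0 = 12.068
PAX7/RPL13A (FOX8-/-) = 931.1 / 207.7 = 4.4829
Fold change = 4.4829 / 12.068 = 0.3715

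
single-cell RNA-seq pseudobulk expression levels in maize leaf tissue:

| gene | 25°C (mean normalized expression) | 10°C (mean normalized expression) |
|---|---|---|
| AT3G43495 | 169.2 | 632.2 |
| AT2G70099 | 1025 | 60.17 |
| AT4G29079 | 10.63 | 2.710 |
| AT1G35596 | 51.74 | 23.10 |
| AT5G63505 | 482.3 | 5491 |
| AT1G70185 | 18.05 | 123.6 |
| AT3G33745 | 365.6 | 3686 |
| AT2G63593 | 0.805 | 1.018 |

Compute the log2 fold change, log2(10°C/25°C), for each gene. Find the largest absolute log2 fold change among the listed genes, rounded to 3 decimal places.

log2(632.2/169.2) = 1.902  (AT3G43495)
log2(60.17/1025) = -4.090  (AT2G70099)
log2(2.710/10.63) = -1.972  (AT4G29079)
log2(23.10/51.74) = -1.163  (AT1G35596)
log2(5491/482.3) = 3.509  (AT5G63505)
log2(123.6/18.05) = 2.776  (AT1G70185)
log2(3686/365.6) = 3.334  (AT3G33745)
log2(1.018/0.805) = 0.339  (AT2G63593)
The largest magnitude belongs to AT2G70099.

4.090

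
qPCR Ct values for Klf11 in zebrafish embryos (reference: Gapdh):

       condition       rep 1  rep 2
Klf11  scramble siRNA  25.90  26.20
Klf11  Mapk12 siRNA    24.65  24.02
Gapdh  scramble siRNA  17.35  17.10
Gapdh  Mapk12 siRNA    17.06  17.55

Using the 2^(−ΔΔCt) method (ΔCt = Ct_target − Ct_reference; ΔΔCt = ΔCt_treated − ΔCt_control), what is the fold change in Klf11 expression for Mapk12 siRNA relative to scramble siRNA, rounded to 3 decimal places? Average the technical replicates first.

3.470

Mean Ct: Klf11 scramble siRNA 26.050; Klf11 Mapk12 siRNA 24.335; Gapdh scramble siRNA 17.225; Gapdh Mapk12 siRNA 17.305
ΔCt(scramble siRNA) = 26.050 − 17.225 = 8.825
ΔCt(Mapk12 siRNA) = 24.335 − 17.305 = 7.030
ΔΔCt = 7.030 − 8.825 = -1.795
Fold change = 2^(−(-1.795)) = 2^1.795 = 3.4702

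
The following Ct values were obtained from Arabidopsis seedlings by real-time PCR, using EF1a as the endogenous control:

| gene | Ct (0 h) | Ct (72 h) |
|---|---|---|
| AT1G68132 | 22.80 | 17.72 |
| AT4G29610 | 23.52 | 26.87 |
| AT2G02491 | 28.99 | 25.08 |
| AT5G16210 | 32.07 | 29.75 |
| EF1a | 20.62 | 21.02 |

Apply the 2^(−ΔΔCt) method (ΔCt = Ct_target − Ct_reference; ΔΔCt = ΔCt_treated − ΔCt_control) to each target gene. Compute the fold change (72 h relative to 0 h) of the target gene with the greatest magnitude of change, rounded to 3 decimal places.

44.632

AT1G68132: ΔΔCt = (17.72−21.02) − (22.80−20.62) = -3.30 − 2.18 = -5.48; fold change = 2^5.48 = 44.632
AT4G29610: ΔΔCt = (26.87−21.02) − (23.52−20.62) = 5.85 − 2.90 = 2.95; fold change = 2^-2.95 = 0.129
AT2G02491: ΔΔCt = (25.08−21.02) − (28.99−20.62) = 4.06 − 8.37 = -4.31; fold change = 2^4.31 = 19.835
AT5G16210: ΔΔCt = (29.75−21.02) − (32.07−20.62) = 8.73 − 11.45 = -2.72; fold change = 2^2.72 = 6.589
AT1G68132 has the largest |ΔΔCt| = 5.48.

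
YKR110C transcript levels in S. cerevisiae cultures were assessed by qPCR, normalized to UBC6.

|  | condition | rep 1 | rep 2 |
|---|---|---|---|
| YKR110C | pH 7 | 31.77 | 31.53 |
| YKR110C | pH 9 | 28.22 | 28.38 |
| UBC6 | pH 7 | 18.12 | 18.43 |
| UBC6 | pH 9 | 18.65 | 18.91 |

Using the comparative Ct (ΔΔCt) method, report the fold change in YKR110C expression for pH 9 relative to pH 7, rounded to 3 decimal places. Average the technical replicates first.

Mean Ct: YKR110C pH 7 31.650; YKR110C pH 9 28.300; UBC6 pH 7 18.275; UBC6 pH 9 18.780
ΔCt(pH 7) = 31.650 − 18.275 = 13.375
ΔCt(pH 9) = 28.300 − 18.780 = 9.520
ΔΔCt = 9.520 − 13.375 = -3.855
Fold change = 2^(−(-3.855)) = 2^3.855 = 14.4701

14.470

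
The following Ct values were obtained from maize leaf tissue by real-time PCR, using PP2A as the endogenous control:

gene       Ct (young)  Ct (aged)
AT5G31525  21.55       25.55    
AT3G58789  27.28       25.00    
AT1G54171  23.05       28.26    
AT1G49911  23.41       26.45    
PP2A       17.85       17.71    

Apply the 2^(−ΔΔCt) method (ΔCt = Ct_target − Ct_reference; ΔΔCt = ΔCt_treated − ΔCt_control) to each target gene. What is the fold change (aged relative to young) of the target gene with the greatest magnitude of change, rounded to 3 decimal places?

AT5G31525: ΔΔCt = (25.55−17.71) − (21.55−17.85) = 7.84 − 3.70 = 4.14; fold change = 2^-4.14 = 0.057
AT3G58789: ΔΔCt = (25.00−17.71) − (27.28−17.85) = 7.29 − 9.43 = -2.14; fold change = 2^2.14 = 4.408
AT1G54171: ΔΔCt = (28.26−17.71) − (23.05−17.85) = 10.55 − 5.20 = 5.35; fold change = 2^-5.35 = 0.025
AT1G49911: ΔΔCt = (26.45−17.71) − (23.41−17.85) = 8.74 − 5.56 = 3.18; fold change = 2^-3.18 = 0.110
AT1G54171 has the largest |ΔΔCt| = 5.35.

0.025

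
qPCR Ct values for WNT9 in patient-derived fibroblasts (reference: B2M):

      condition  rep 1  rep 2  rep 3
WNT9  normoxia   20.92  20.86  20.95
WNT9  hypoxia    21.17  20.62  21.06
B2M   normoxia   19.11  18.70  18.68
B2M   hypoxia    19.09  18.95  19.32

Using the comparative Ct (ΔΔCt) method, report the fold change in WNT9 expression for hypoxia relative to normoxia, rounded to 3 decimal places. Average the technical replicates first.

Mean Ct: WNT9 normoxia 20.910; WNT9 hypoxia 20.950; B2M normoxia 18.830; B2M hypoxia 19.120
ΔCt(normoxia) = 20.910 − 18.830 = 2.080
ΔCt(hypoxia) = 20.950 − 19.120 = 1.830
ΔΔCt = 1.830 − 2.080 = -0.250
Fold change = 2^(−(-0.250)) = 2^0.250 = 1.1892

1.189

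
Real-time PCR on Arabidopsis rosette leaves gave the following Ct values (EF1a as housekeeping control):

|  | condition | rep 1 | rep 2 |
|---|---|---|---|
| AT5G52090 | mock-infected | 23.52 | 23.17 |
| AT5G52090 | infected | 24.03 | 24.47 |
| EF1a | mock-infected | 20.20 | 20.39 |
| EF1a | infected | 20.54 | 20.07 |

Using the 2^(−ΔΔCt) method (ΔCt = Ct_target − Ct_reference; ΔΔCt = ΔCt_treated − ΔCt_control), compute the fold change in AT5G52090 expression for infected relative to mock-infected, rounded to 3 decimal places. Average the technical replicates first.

Mean Ct: AT5G52090 mock-infected 23.345; AT5G52090 infected 24.250; EF1a mock-infected 20.295; EF1a infected 20.305
ΔCt(mock-infected) = 23.345 − 20.295 = 3.050
ΔCt(infected) = 24.250 − 20.305 = 3.945
ΔΔCt = 3.945 − 3.050 = 0.895
Fold change = 2^(−0.895) = 0.5377

0.538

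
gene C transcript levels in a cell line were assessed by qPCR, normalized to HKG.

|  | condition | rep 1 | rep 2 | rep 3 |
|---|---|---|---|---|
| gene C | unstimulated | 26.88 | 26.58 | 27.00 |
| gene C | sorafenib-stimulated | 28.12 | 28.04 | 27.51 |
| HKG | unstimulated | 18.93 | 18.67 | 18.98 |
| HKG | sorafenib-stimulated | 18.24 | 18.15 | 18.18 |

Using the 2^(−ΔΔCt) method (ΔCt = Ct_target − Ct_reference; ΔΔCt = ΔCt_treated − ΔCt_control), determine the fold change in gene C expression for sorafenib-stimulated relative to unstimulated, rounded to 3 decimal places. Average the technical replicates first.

0.299

Mean Ct: gene C unstimulated 26.820; gene C sorafenib-stimulated 27.890; HKG unstimulated 18.860; HKG sorafenib-stimulated 18.190
ΔCt(unstimulated) = 26.820 − 18.860 = 7.960
ΔCt(sorafenib-stimulated) = 27.890 − 18.190 = 9.700
ΔΔCt = 9.700 − 7.960 = 1.740
Fold change = 2^(−1.740) = 0.2994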